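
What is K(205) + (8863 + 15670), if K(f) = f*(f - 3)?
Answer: 65943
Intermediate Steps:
K(f) = f*(-3 + f)
K(205) + (8863 + 15670) = 205*(-3 + 205) + (8863 + 15670) = 205*202 + 24533 = 41410 + 24533 = 65943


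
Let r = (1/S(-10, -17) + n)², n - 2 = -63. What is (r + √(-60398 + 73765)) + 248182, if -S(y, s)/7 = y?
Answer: 1234316161/4900 + √13367 ≈ 2.5202e+5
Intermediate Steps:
n = -61 (n = 2 - 63 = -61)
S(y, s) = -7*y
r = 18224361/4900 (r = (1/(-7*(-10)) - 61)² = (1/70 - 61)² = (-4269/70)² = 18224361/4900 ≈ 3719.3)
(r + √(-60398 + 73765)) + 248182 = (18224361/4900 + √(-60398 + 73765)) + 248182 = (18224361/4900 + √13367) + 248182 = 1234316161/4900 + √13367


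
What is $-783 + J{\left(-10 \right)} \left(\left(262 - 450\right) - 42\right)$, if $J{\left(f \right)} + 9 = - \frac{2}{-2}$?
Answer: $1057$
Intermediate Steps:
$J{\left(f \right)} = -8$ ($J{\left(f \right)} = -9 - \frac{2}{-2} = -9 - -1 = -9 + 1 = -8$)
$-783 + J{\left(-10 \right)} \left(\left(262 - 450\right) - 42\right) = -783 - 8 \left(\left(262 - 450\right) - 42\right) = -783 - 8 \left(-188 - 42\right) = -783 - -1840 = -783 + 1840 = 1057$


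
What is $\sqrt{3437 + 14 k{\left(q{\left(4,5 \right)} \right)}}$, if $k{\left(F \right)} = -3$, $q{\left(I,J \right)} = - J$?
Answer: $\sqrt{3395} \approx 58.267$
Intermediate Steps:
$\sqrt{3437 + 14 k{\left(q{\left(4,5 \right)} \right)}} = \sqrt{3437 + 14 \left(-3\right)} = \sqrt{3437 - 42} = \sqrt{3395}$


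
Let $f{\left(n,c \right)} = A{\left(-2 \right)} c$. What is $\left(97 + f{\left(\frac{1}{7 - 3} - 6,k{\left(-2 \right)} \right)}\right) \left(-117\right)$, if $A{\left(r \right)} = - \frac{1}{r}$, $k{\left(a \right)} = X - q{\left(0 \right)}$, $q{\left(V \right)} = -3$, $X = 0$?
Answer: $- \frac{23049}{2} \approx -11525.0$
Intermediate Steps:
$k{\left(a \right)} = 3$ ($k{\left(a \right)} = 0 - -3 = 0 + 3 = 3$)
$f{\left(n,c \right)} = \frac{c}{2}$ ($f{\left(n,c \right)} = - \frac{1}{-2} c = \left(-1\right) \left(- \frac{1}{2}\right) c = \frac{c}{2}$)
$\left(97 + f{\left(\frac{1}{7 - 3} - 6,k{\left(-2 \right)} \right)}\right) \left(-117\right) = \left(97 + \frac{1}{2} \cdot 3\right) \left(-117\right) = \left(97 + \frac{3}{2}\right) \left(-117\right) = \frac{197}{2} \left(-117\right) = - \frac{23049}{2}$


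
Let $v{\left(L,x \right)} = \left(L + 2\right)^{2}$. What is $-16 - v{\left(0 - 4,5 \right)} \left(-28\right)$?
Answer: $96$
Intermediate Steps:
$v{\left(L,x \right)} = \left(2 + L\right)^{2}$
$-16 - v{\left(0 - 4,5 \right)} \left(-28\right) = -16 - \left(2 + \left(0 - 4\right)\right)^{2} \left(-28\right) = -16 - \left(2 - 4\right)^{2} \left(-28\right) = -16 - \left(-2\right)^{2} \left(-28\right) = -16 - 4 \left(-28\right) = -16 - -112 = -16 + 112 = 96$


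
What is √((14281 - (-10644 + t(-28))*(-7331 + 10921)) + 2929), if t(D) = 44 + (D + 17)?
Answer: 10*√381107 ≈ 6173.4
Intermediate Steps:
t(D) = 61 + D (t(D) = 44 + (17 + D) = 61 + D)
√((14281 - (-10644 + t(-28))*(-7331 + 10921)) + 2929) = √((14281 - (-10644 + (61 - 28))*(-7331 + 10921)) + 2929) = √((14281 - (-10644 + 33)*3590) + 2929) = √((14281 - (-10611)*3590) + 2929) = √((14281 - 1*(-38093490)) + 2929) = √((14281 + 38093490) + 2929) = √(38107771 + 2929) = √38110700 = 10*√381107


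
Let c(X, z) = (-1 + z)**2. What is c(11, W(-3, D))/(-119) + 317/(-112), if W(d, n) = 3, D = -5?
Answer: -779/272 ≈ -2.8640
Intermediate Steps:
c(11, W(-3, D))/(-119) + 317/(-112) = (-1 + 3)**2/(-119) + 317/(-112) = 2**2*(-1/119) + 317*(-1/112) = 4*(-1/119) - 317/112 = -4/119 - 317/112 = -779/272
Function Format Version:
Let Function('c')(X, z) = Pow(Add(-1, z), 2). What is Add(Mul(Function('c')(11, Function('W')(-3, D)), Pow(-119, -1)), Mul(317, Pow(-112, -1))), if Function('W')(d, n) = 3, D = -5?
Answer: Rational(-779, 272) ≈ -2.8640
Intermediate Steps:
Add(Mul(Function('c')(11, Function('W')(-3, D)), Pow(-119, -1)), Mul(317, Pow(-112, -1))) = Add(Mul(Pow(Add(-1, 3), 2), Pow(-119, -1)), Mul(317, Pow(-112, -1))) = Add(Mul(Pow(2, 2), Rational(-1, 119)), Mul(317, Rational(-1, 112))) = Add(Mul(4, Rational(-1, 119)), Rational(-317, 112)) = Add(Rational(-4, 119), Rational(-317, 112)) = Rational(-779, 272)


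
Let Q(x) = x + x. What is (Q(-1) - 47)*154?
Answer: -7546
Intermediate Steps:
Q(x) = 2*x
(Q(-1) - 47)*154 = (2*(-1) - 47)*154 = (-2 - 47)*154 = -49*154 = -7546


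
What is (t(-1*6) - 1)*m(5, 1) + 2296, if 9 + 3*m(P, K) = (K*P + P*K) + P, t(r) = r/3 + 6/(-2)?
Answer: 2284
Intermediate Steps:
t(r) = -3 + r/3 (t(r) = r*(1/3) + 6*(-1/2) = r/3 - 3 = -3 + r/3)
m(P, K) = -3 + P/3 + 2*K*P/3 (m(P, K) = -3 + ((K*P + P*K) + P)/3 = -3 + ((K*P + K*P) + P)/3 = -3 + (2*K*P + P)/3 = -3 + (P + 2*K*P)/3 = -3 + (P/3 + 2*K*P/3) = -3 + P/3 + 2*K*P/3)
(t(-1*6) - 1)*m(5, 1) + 2296 = ((-3 + (-1*6)/3) - 1)*(-3 + (1/3)*5 + (2/3)*1*5) + 2296 = ((-3 + (1/3)*(-6)) - 1)*(-3 + 5/3 + 10/3) + 2296 = ((-3 - 2) - 1)*2 + 2296 = (-5 - 1)*2 + 2296 = -6*2 + 2296 = -12 + 2296 = 2284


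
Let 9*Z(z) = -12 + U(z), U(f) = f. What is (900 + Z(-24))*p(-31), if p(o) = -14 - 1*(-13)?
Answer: -896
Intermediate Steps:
p(o) = -1 (p(o) = -14 + 13 = -1)
Z(z) = -4/3 + z/9 (Z(z) = (-12 + z)/9 = -4/3 + z/9)
(900 + Z(-24))*p(-31) = (900 + (-4/3 + (⅑)*(-24)))*(-1) = (900 + (-4/3 - 8/3))*(-1) = (900 - 4)*(-1) = 896*(-1) = -896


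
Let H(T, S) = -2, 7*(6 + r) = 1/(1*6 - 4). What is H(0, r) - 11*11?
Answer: -123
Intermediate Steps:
r = -83/14 (r = -6 + 1/(7*(1*6 - 4)) = -6 + 1/(7*(6 - 4)) = -6 + (⅐)/2 = -6 + (⅐)*(½) = -6 + 1/14 = -83/14 ≈ -5.9286)
H(0, r) - 11*11 = -2 - 11*11 = -2 - 121 = -123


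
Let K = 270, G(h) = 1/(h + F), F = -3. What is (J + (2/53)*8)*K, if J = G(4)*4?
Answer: 61560/53 ≈ 1161.5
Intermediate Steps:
G(h) = 1/(-3 + h) (G(h) = 1/(h - 3) = 1/(-3 + h))
J = 4 (J = 4/(-3 + 4) = 4/1 = 1*4 = 4)
(J + (2/53)*8)*K = (4 + (2/53)*8)*270 = (4 + 16/53)*270 = (228/53)*270 = 61560/53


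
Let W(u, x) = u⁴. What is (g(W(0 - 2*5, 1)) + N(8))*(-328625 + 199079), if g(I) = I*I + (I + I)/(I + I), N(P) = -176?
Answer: -12954577329450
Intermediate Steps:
g(I) = 1 + I² (g(I) = I² + (2*I)/((2*I)) = I² + (2*I)*(1/(2*I)) = I² + 1 = 1 + I²)
(g(W(0 - 2*5, 1)) + N(8))*(-328625 + 199079) = ((1 + ((0 - 2*5)⁴)²) - 176)*(-328625 + 199079) = ((1 + ((0 - 10)⁴)²) - 176)*(-129546) = ((1 + ((-10)⁴)²) - 176)*(-129546) = ((1 + 10000²) - 176)*(-129546) = ((1 + 100000000) - 176)*(-129546) = (100000001 - 176)*(-129546) = 99999825*(-129546) = -12954577329450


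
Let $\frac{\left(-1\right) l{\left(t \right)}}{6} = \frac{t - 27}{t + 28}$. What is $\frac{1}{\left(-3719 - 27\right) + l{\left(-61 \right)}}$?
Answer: $- \frac{1}{3762} \approx -0.00026582$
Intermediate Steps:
$l{\left(t \right)} = - \frac{6 \left(-27 + t\right)}{28 + t}$ ($l{\left(t \right)} = - 6 \frac{t - 27}{t + 28} = - 6 \frac{-27 + t}{28 + t} = - \frac{6 \left(-27 + t\right)}{28 + t}$)
$\frac{1}{\left(-3719 - 27\right) + l{\left(-61 \right)}} = \frac{1}{\left(-3719 - 27\right) + \frac{6 \left(27 - -61\right)}{28 - 61}} = \frac{1}{\left(-3719 - 27\right) + \frac{6 \left(27 + 61\right)}{-33}} = \frac{1}{-3746 + 6 \left(- \frac{1}{33}\right) 88} = \frac{1}{-3746 - 16} = \frac{1}{-3762} = - \frac{1}{3762}$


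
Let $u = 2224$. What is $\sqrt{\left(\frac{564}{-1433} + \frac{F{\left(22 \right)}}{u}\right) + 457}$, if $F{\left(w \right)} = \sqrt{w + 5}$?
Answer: $\frac{\sqrt{289857123180496 + 856304913 \sqrt{3}}}{796748} \approx 21.368$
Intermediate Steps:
$F{\left(w \right)} = \sqrt{5 + w}$
$\sqrt{\left(\frac{564}{-1433} + \frac{F{\left(22 \right)}}{u}\right) + 457} = \sqrt{\left(\frac{564}{-1433} + \frac{\sqrt{5 + 22}}{2224}\right) + 457} = \sqrt{\left(564 \left(- \frac{1}{1433}\right) + \sqrt{27} \cdot \frac{1}{2224}\right) + 457} = \sqrt{\left(- \frac{564}{1433} + 3 \sqrt{3} \cdot \frac{1}{2224}\right) + 457} = \sqrt{\left(- \frac{564}{1433} + \frac{3 \sqrt{3}}{2224}\right) + 457} = \sqrt{\frac{654317}{1433} + \frac{3 \sqrt{3}}{2224}}$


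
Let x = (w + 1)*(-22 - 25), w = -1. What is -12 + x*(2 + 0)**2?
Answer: -12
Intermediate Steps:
x = 0 (x = (-1 + 1)*(-22 - 25) = 0*(-47) = 0)
-12 + x*(2 + 0)**2 = -12 + 0*(2 + 0)**2 = -12 + 0*2**2 = -12 + 0*4 = -12 + 0 = -12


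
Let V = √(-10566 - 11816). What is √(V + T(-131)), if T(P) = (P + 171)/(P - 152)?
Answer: √(-11320 + 1521691*I*√62)/283 ≈ 8.6448 + 8.653*I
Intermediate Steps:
T(P) = (171 + P)/(-152 + P)
V = 19*I*√62 (V = √(-22382) = 19*I*√62 ≈ 149.61*I)
√(V + T(-131)) = √(19*I*√62 + (171 - 131)/(-152 - 131)) = √(19*I*√62 + 40/(-283)) = √(19*I*√62 - 1/283*40) = √(19*I*√62 - 40/283) = √(-40/283 + 19*I*√62)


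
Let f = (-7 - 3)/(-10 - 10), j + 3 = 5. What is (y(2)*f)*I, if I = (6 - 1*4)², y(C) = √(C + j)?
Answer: 4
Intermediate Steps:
j = 2 (j = -3 + 5 = 2)
y(C) = √(2 + C) (y(C) = √(C + 2) = √(2 + C))
I = 4 (I = (6 - 4)² = 2² = 4)
f = ½ (f = -10/(-20) = -10*(-1/20) = ½ ≈ 0.50000)
(y(2)*f)*I = (√(2 + 2)*(½))*4 = (√4*(½))*4 = (2*(½))*4 = 1*4 = 4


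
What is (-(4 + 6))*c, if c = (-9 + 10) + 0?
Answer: -10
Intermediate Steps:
c = 1 (c = 1 + 0 = 1)
(-(4 + 6))*c = -(4 + 6)*1 = -1*10*1 = -10*1 = -10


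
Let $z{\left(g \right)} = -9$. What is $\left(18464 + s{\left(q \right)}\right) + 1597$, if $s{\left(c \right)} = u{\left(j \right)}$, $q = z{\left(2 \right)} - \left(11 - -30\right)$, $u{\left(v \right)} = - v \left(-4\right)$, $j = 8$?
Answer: $20093$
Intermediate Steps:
$u{\left(v \right)} = 4 v$
$q = -50$ ($q = -9 - \left(11 - -30\right) = -9 - \left(11 + 30\right) = -9 - 41 = -50$)
$s{\left(c \right)} = 32$ ($s{\left(c \right)} = 4 \cdot 8 = 32$)
$\left(18464 + s{\left(q \right)}\right) + 1597 = \left(18464 + 32\right) + 1597 = 18496 + 1597 = 20093$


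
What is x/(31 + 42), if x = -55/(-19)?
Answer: 55/1387 ≈ 0.039654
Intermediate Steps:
x = 55/19 (x = -55*(-1/19) = 55/19 ≈ 2.8947)
x/(31 + 42) = 55/(19*(31 + 42)) = (55/19)/73 = (55/19)*(1/73) = 55/1387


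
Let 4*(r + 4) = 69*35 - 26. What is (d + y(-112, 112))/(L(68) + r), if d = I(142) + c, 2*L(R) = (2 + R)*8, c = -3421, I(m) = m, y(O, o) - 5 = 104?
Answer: -12680/3493 ≈ -3.6301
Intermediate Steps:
y(O, o) = 109 (y(O, o) = 5 + 104 = 109)
r = 2373/4 (r = -4 + (69*35 - 26)/4 = -4 + (2415 - 26)/4 = -4 + (¼)*2389 = -4 + 2389/4 = 2373/4 ≈ 593.25)
L(R) = 8 + 4*R (L(R) = ((2 + R)*8)/2 = (16 + 8*R)/2 = 8 + 4*R)
d = -3279 (d = 142 - 3421 = -3279)
(d + y(-112, 112))/(L(68) + r) = (-3279 + 109)/((8 + 4*68) + 2373/4) = -3170/((8 + 272) + 2373/4) = -3170/(280 + 2373/4) = -3170/3493/4 = -3170*4/3493 = -12680/3493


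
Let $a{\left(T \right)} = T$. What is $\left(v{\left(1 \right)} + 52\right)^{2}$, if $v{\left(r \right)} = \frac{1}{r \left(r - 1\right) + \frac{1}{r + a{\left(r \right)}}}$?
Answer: $2916$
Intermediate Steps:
$v{\left(r \right)} = \frac{1}{\frac{1}{2 r} + r \left(-1 + r\right)}$ ($v{\left(r \right)} = \frac{1}{r \left(r - 1\right) + \frac{1}{r + r}} = \frac{1}{r \left(-1 + r\right) + \frac{1}{2 r}} = \frac{1}{\frac{1}{2 r} + r \left(-1 + r\right)}$)
$\left(v{\left(1 \right)} + 52\right)^{2} = \left(2 \cdot 1 \frac{1}{1 - 2 \cdot 1^{2} + 2 \cdot 1^{3}} + 52\right)^{2} = \left(2 \cdot 1 \frac{1}{1 - 2 + 2 \cdot 1} + 52\right)^{2} = \left(2 \cdot 1 \frac{1}{1 - 2 + 2} + 52\right)^{2} = \left(2 \cdot 1 \cdot 1^{-1} + 52\right)^{2} = \left(2 \cdot 1 \cdot 1 + 52\right)^{2} = \left(2 + 52\right)^{2} = 54^{2} = 2916$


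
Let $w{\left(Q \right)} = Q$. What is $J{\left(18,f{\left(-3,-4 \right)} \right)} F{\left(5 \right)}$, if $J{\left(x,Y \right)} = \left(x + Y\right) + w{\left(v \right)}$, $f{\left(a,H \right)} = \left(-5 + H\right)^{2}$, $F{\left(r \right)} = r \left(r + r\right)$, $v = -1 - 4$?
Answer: $4700$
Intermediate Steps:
$v = -5$
$F{\left(r \right)} = 2 r^{2}$ ($F{\left(r \right)} = r 2 r = 2 r^{2}$)
$J{\left(x,Y \right)} = -5 + Y + x$ ($J{\left(x,Y \right)} = \left(x + Y\right) - 5 = \left(Y + x\right) - 5 = -5 + Y + x$)
$J{\left(18,f{\left(-3,-4 \right)} \right)} F{\left(5 \right)} = \left(-5 + \left(-5 - 4\right)^{2} + 18\right) 2 \cdot 5^{2} = \left(-5 + \left(-9\right)^{2} + 18\right) 2 \cdot 25 = \left(-5 + 81 + 18\right) 50 = 94 \cdot 50 = 4700$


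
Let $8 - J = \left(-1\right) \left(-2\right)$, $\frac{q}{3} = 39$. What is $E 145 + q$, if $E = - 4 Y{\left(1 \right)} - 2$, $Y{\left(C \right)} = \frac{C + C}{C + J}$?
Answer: $- \frac{2371}{7} \approx -338.71$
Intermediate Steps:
$q = 117$ ($q = 3 \cdot 39 = 117$)
$J = 6$ ($J = 8 - \left(-1\right) \left(-2\right) = 8 - 2 = 6$)
$Y{\left(C \right)} = \frac{2 C}{6 + C}$ ($Y{\left(C \right)} = \frac{C + C}{C + 6} = \frac{2 C}{6 + C}$)
$E = - \frac{22}{7}$ ($E = - 4 \cdot 2 \cdot 1 \frac{1}{6 + 1} - 2 = - 4 \cdot 2 \cdot 1 \cdot \frac{1}{7} - 2 = \left(-4\right) \frac{2}{7} - 2 = - \frac{8}{7} - 2 = - \frac{22}{7} \approx -3.1429$)
$E 145 + q = \left(- \frac{22}{7}\right) 145 + 117 = - \frac{3190}{7} + 117 = - \frac{2371}{7}$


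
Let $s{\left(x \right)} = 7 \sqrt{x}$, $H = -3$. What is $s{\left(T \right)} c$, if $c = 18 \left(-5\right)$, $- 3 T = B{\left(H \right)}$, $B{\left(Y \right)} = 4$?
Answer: $- 420 i \sqrt{3} \approx - 727.46 i$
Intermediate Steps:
$T = - \frac{4}{3}$ ($T = \left(- \frac{1}{3}\right) 4 = - \frac{4}{3} \approx -1.3333$)
$c = -90$
$s{\left(T \right)} c = 7 \sqrt{- \frac{4}{3}} \left(-90\right) = 7 \frac{2 i \sqrt{3}}{3} \left(-90\right) = \frac{14 i \sqrt{3}}{3} \left(-90\right) = - 420 i \sqrt{3}$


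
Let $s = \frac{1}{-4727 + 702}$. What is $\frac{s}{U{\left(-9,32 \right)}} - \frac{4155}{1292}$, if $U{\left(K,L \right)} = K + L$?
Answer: $- \frac{384650417}{119606900} \approx -3.216$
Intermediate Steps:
$s = - \frac{1}{4025}$ ($s = \frac{1}{-4025} = - \frac{1}{4025} \approx -0.00024845$)
$\frac{s}{U{\left(-9,32 \right)}} - \frac{4155}{1292} = - \frac{1}{4025 \left(-9 + 32\right)} - \frac{4155}{1292} = - \frac{1}{4025 \cdot 23} - \frac{4155}{1292} = \left(- \frac{1}{4025}\right) \frac{1}{23} - \frac{4155}{1292} = - \frac{1}{92575} - \frac{4155}{1292} = - \frac{384650417}{119606900}$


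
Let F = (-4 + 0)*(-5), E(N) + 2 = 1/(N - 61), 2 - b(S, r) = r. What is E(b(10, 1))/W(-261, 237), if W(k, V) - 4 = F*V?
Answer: -121/284640 ≈ -0.00042510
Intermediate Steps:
b(S, r) = 2 - r
E(N) = -2 + 1/(-61 + N) (E(N) = -2 + 1/(N - 61) = -2 + 1/(-61 + N))
F = 20 (F = -4*(-5) = 20)
W(k, V) = 4 + 20*V
E(b(10, 1))/W(-261, 237) = ((123 - 2*(2 - 1*1))/(-61 + (2 - 1*1)))/(4 + 20*237) = ((123 - 2*(2 - 1))/(-61 + (2 - 1)))/(4 + 4740) = ((123 - 2*1)/(-61 + 1))/4744 = ((123 - 2)/(-60))*(1/4744) = -1/60*121*(1/4744) = -121/60*1/4744 = -121/284640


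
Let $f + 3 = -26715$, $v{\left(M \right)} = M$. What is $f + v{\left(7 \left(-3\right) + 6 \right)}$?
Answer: $-26733$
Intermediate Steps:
$f = -26718$ ($f = -3 - 26715 = -26718$)
$f + v{\left(7 \left(-3\right) + 6 \right)} = -26718 + \left(7 \left(-3\right) + 6\right) = -26718 + \left(-21 + 6\right) = -26718 - 15 = -26733$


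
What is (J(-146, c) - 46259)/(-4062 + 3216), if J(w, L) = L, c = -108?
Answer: 46367/846 ≈ 54.807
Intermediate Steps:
(J(-146, c) - 46259)/(-4062 + 3216) = (-108 - 46259)/(-4062 + 3216) = -46367/(-846) = -46367*(-1/846) = 46367/846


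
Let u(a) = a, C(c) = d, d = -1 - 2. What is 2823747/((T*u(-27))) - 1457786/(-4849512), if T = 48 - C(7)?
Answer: -760654866119/370987668 ≈ -2050.4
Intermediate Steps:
d = -3
C(c) = -3
T = 51 (T = 48 - 1*(-3) = 48 + 3 = 51)
2823747/((T*u(-27))) - 1457786/(-4849512) = 2823747/((51*(-27))) - 1457786/(-4849512) = 2823747/(-1377) - 1457786*(-1/4849512) = 2823747*(-1/1377) + 728893/2424756 = -941249/459 + 728893/2424756 = -760654866119/370987668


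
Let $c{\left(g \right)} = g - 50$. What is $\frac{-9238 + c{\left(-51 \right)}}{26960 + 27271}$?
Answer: $- \frac{3113}{18077} \approx -0.17221$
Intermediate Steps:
$c{\left(g \right)} = -50 + g$
$\frac{-9238 + c{\left(-51 \right)}}{26960 + 27271} = \frac{-9238 - 101}{26960 + 27271} = \frac{-9238 - 101}{54231} = \left(-9339\right) \frac{1}{54231} = - \frac{3113}{18077}$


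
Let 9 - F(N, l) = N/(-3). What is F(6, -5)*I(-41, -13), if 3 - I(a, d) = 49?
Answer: -506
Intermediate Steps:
F(N, l) = 9 + N/3 (F(N, l) = 9 - N/(-3) = 9 - N*(-1)/3 = 9 - (-1)*N/3 = 9 + N/3)
I(a, d) = -46 (I(a, d) = 3 - 1*49 = 3 - 49 = -46)
F(6, -5)*I(-41, -13) = (9 + (⅓)*6)*(-46) = (9 + 2)*(-46) = 11*(-46) = -506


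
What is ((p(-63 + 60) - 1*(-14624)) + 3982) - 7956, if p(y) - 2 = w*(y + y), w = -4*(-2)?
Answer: 10604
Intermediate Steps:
w = 8
p(y) = 2 + 16*y (p(y) = 2 + 8*(y + y) = 2 + 8*(2*y) = 2 + 16*y)
((p(-63 + 60) - 1*(-14624)) + 3982) - 7956 = (((2 + 16*(-63 + 60)) - 1*(-14624)) + 3982) - 7956 = (((2 + 16*(-3)) + 14624) + 3982) - 7956 = (((2 - 48) + 14624) + 3982) - 7956 = ((-46 + 14624) + 3982) - 7956 = (14578 + 3982) - 7956 = 18560 - 7956 = 10604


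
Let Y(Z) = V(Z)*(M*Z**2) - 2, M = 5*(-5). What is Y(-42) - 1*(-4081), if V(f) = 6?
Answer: -260521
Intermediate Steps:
M = -25
Y(Z) = -2 - 150*Z**2 (Y(Z) = 6*(-25*Z**2) - 2 = -150*Z**2 - 2 = -2 - 150*Z**2)
Y(-42) - 1*(-4081) = (-2 - 150*(-42)**2) - 1*(-4081) = (-2 - 150*1764) + 4081 = (-2 - 264600) + 4081 = -264602 + 4081 = -260521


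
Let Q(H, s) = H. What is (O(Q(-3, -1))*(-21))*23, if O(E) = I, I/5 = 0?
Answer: 0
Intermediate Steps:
I = 0 (I = 5*0 = 0)
O(E) = 0
(O(Q(-3, -1))*(-21))*23 = (0*(-21))*23 = 0*23 = 0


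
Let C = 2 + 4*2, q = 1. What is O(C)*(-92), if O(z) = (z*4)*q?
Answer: -3680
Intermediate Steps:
C = 10 (C = 2 + 8 = 10)
O(z) = 4*z (O(z) = (z*4)*1 = (4*z)*1 = 4*z)
O(C)*(-92) = (4*10)*(-92) = 40*(-92) = -3680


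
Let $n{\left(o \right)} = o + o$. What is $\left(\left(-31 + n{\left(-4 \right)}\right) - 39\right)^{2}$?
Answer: $6084$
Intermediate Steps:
$n{\left(o \right)} = 2 o$
$\left(\left(-31 + n{\left(-4 \right)}\right) - 39\right)^{2} = \left(\left(-31 + 2 \left(-4\right)\right) - 39\right)^{2} = \left(\left(-31 - 8\right) - 39\right)^{2} = \left(-39 - 39\right)^{2} = \left(-78\right)^{2} = 6084$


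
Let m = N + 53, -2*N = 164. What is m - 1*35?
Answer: -64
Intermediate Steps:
N = -82 (N = -½*164 = -82)
m = -29 (m = -82 + 53 = -29)
m - 1*35 = -29 - 1*35 = -29 - 35 = -64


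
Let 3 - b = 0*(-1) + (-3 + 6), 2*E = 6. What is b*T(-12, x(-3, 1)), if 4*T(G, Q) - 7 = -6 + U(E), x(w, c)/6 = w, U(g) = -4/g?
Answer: 0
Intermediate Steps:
E = 3 (E = (½)*6 = 3)
x(w, c) = 6*w
T(G, Q) = -1/12 (T(G, Q) = 7/4 + (-6 - 4/3)/4 = 7/4 + (¼)*(-22/3) = 7/4 - 11/6 = -1/12)
b = 0 (b = 3 - (0*(-1) + (-3 + 6)) = 3 - (0 + 3) = 3 - 1*3 = 3 - 3 = 0)
b*T(-12, x(-3, 1)) = 0*(-1/12) = 0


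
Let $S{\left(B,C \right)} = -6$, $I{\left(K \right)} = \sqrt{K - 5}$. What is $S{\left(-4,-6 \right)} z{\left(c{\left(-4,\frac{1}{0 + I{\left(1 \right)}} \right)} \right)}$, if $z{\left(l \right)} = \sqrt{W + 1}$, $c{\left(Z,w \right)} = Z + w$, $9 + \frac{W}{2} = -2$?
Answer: $- 6 i \sqrt{21} \approx - 27.495 i$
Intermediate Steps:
$I{\left(K \right)} = \sqrt{-5 + K}$
$W = -22$ ($W = -18 + 2 \left(-2\right) = -18 - 4 = -22$)
$z{\left(l \right)} = i \sqrt{21}$ ($z{\left(l \right)} = \sqrt{-22 + 1} = \sqrt{-21} = i \sqrt{21}$)
$S{\left(-4,-6 \right)} z{\left(c{\left(-4,\frac{1}{0 + I{\left(1 \right)}} \right)} \right)} = - 6 i \sqrt{21}$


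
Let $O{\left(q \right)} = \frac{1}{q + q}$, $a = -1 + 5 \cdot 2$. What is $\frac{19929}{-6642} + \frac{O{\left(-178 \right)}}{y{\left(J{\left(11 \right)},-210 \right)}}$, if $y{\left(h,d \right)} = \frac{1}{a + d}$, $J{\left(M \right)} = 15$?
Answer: $- \frac{959947}{394092} \approx -2.4358$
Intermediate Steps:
$a = 9$ ($a = -1 + 10 = 9$)
$y{\left(h,d \right)} = \frac{1}{9 + d}$
$O{\left(q \right)} = \frac{1}{2 q}$
$\frac{19929}{-6642} + \frac{O{\left(-178 \right)}}{y{\left(J{\left(11 \right)},-210 \right)}} = \frac{19929}{-6642} + \frac{\frac{1}{2} \frac{1}{-178}}{\frac{1}{9 - 210}} = 19929 \left(- \frac{1}{6642}\right) + \frac{\frac{1}{2} \left(- \frac{1}{178}\right)}{\frac{1}{-201}} = - \frac{6643}{2214} - \frac{1}{356 \left(- \frac{1}{201}\right)} = - \frac{6643}{2214} - - \frac{201}{356} = - \frac{6643}{2214} + \frac{201}{356} = - \frac{959947}{394092}$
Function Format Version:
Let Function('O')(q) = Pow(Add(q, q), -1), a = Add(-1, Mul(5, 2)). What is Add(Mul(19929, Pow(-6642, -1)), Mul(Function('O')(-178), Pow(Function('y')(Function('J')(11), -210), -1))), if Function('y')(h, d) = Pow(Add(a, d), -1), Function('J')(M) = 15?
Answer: Rational(-959947, 394092) ≈ -2.4358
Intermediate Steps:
a = 9 (a = Add(-1, 10) = 9)
Function('y')(h, d) = Pow(Add(9, d), -1)
Function('O')(q) = Mul(Rational(1, 2), Pow(q, -1)) (Function('O')(q) = Pow(Mul(2, q), -1) = Mul(Rational(1, 2), Pow(q, -1)))
Add(Mul(19929, Pow(-6642, -1)), Mul(Function('O')(-178), Pow(Function('y')(Function('J')(11), -210), -1))) = Add(Mul(19929, Pow(-6642, -1)), Mul(Mul(Rational(1, 2), Pow(-178, -1)), Pow(Pow(Add(9, -210), -1), -1))) = Add(Mul(19929, Rational(-1, 6642)), Mul(Mul(Rational(1, 2), Rational(-1, 178)), Pow(Pow(-201, -1), -1))) = Add(Rational(-6643, 2214), Mul(Rational(-1, 356), Pow(Rational(-1, 201), -1))) = Add(Rational(-6643, 2214), Mul(Rational(-1, 356), -201)) = Add(Rational(-6643, 2214), Rational(201, 356)) = Rational(-959947, 394092)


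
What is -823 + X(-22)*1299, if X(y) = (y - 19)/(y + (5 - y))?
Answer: -57374/5 ≈ -11475.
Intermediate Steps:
X(y) = -19/5 + y/5 (X(y) = (-19 + y)/5 = (-19 + y)*(1/5) = -19/5 + y/5)
-823 + X(-22)*1299 = -823 + (-19/5 + (1/5)*(-22))*1299 = -823 + (-19/5 - 22/5)*1299 = -823 - 41/5*1299 = -823 - 53259/5 = -57374/5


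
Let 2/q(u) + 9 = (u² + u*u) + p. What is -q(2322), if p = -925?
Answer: -1/5391217 ≈ -1.8549e-7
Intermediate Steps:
q(u) = 2/(-934 + 2*u²) (q(u) = 2/(-9 + ((u² + u*u) - 925)) = 2/(-9 + ((u² + u²) - 925)) = 2/(-9 + (2*u² - 925)) = 2/(-9 + (-925 + 2*u²)) = 2/(-934 + 2*u²))
-q(2322) = -1/(-467 + 2322²) = -1/(-467 + 5391684) = -1/5391217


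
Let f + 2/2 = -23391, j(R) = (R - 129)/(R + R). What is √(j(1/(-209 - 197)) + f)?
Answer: √11182/2 ≈ 52.872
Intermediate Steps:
j(R) = (-129 + R)/(2*R) (j(R) = (-129 + R)/((2*R)) = (-129 + R)*(1/(2*R)) = (-129 + R)/(2*R))
f = -23392 (f = -1 - 23391 = -23392)
√(j(1/(-209 - 197)) + f) = √((-129 + 1/(-209 - 197))/(2*(1/(-209 - 197))) - 23392) = √((-129 + 1/(-406))/(2*(1/(-406))) - 23392) = √((-129 - 1/406)/(2*(-1/406)) - 23392) = √((½)*(-406)*(-52375/406) - 23392) = √(52375/2 - 23392) = √(5591/2) = √11182/2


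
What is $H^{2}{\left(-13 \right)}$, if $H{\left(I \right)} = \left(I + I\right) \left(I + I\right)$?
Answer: $456976$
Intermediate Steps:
$H{\left(I \right)} = 4 I^{2}$ ($H{\left(I \right)} = 2 I 2 I = 4 I^{2}$)
$H^{2}{\left(-13 \right)} = \left(4 \left(-13\right)^{2}\right)^{2} = \left(4 \cdot 169\right)^{2} = 676^{2} = 456976$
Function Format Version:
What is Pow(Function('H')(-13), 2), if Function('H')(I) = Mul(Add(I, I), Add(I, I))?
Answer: 456976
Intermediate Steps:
Function('H')(I) = Mul(4, Pow(I, 2)) (Function('H')(I) = Mul(Mul(2, I), Mul(2, I)) = Mul(4, Pow(I, 2)))
Pow(Function('H')(-13), 2) = Pow(Mul(4, Pow(-13, 2)), 2) = Pow(Mul(4, 169), 2) = Pow(676, 2) = 456976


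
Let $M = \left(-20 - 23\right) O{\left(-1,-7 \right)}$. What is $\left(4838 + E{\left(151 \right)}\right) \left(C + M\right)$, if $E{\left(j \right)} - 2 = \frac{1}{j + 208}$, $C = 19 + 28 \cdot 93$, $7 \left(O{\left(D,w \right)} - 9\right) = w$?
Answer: $\frac{3959901519}{359} \approx 1.103 \cdot 10^{7}$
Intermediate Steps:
$O{\left(D,w \right)} = 9 + \frac{w}{7}$
$C = 2623$ ($C = 19 + 2604 = 2623$)
$M = -344$ ($M = \left(-20 - 23\right) \left(9 + \frac{1}{7} \left(-7\right)\right) = - 43 \left(9 - 1\right) = \left(-43\right) 8 = -344$)
$E{\left(j \right)} = 2 + \frac{1}{208 + j}$ ($E{\left(j \right)} = 2 + \frac{1}{j + 208} = 2 + \frac{1}{208 + j}$)
$\left(4838 + E{\left(151 \right)}\right) \left(C + M\right) = \left(4838 + \frac{417 + 2 \cdot 151}{208 + 151}\right) \left(2623 - 344\right) = \left(4838 + \frac{417 + 302}{359}\right) 2279 = \left(4838 + \frac{1}{359} \cdot 719\right) 2279 = \left(4838 + \frac{719}{359}\right) 2279 = \frac{1737561}{359} \cdot 2279 = \frac{3959901519}{359}$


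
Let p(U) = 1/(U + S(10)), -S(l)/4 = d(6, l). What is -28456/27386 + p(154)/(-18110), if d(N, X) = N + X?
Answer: -23190230893/22318220700 ≈ -1.0391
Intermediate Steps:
S(l) = -24 - 4*l (S(l) = -4*(6 + l) = -24 - 4*l)
p(U) = 1/(-64 + U) (p(U) = 1/(U + (-24 - 4*10)) = 1/(U + (-24 - 40)) = 1/(U - 64) = 1/(-64 + U))
-28456/27386 + p(154)/(-18110) = -28456/27386 + 1/((-64 + 154)*(-18110)) = -28456*1/27386 - 1/18110/90 = -14228/13693 + (1/90)*(-1/18110) = -14228/13693 - 1/1629900 = -23190230893/22318220700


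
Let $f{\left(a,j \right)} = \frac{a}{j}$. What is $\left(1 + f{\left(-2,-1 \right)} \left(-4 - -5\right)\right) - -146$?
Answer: $149$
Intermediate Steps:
$\left(1 + f{\left(-2,-1 \right)} \left(-4 - -5\right)\right) - -146 = \left(1 + - \frac{2}{-1} \left(-4 - -5\right)\right) - -146 = \left(1 + \left(-2\right) \left(-1\right) \left(-4 + 5\right)\right) + 146 = \left(1 + 2 \cdot 1\right) + 146 = \left(1 + 2\right) + 146 = 3 + 146 = 149$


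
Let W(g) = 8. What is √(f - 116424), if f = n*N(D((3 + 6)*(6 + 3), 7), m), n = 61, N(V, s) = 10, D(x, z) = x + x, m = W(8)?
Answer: I*√115814 ≈ 340.31*I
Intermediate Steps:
m = 8
D(x, z) = 2*x
f = 610 (f = 61*10 = 610)
√(f - 116424) = √(610 - 116424) = √(-115814) = I*√115814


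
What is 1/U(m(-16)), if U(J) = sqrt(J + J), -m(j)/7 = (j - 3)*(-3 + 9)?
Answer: sqrt(399)/798 ≈ 0.025031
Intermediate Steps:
m(j) = 126 - 42*j (m(j) = -7*(j - 3)*(-3 + 9) = -7*(-3 + j)*6 = -7*(-18 + 6*j) = 126 - 42*j)
U(J) = sqrt(2)*sqrt(J) (U(J) = sqrt(2*J) = sqrt(2)*sqrt(J))
1/U(m(-16)) = 1/(sqrt(2)*sqrt(126 - 42*(-16))) = 1/(sqrt(2)*sqrt(126 + 672)) = 1/(sqrt(2)*sqrt(798)) = 1/(2*sqrt(399)) = sqrt(399)/798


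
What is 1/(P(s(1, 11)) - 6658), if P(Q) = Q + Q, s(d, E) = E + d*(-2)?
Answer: -1/6640 ≈ -0.00015060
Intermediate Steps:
s(d, E) = E - 2*d
P(Q) = 2*Q
1/(P(s(1, 11)) - 6658) = 1/(2*(11 - 2*1) - 6658) = 1/(2*(11 - 2) - 6658) = 1/(2*9 - 6658) = 1/(18 - 6658) = 1/(-6640) = -1/6640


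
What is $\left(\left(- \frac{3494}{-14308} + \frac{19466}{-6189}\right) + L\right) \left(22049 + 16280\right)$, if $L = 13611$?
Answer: $\frac{23093744969689865}{44276106} \approx 5.2158 \cdot 10^{8}$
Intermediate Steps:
$\left(\left(- \frac{3494}{-14308} + \frac{19466}{-6189}\right) + L\right) \left(22049 + 16280\right) = \left(\left(- \frac{3494}{-14308} + \frac{19466}{-6189}\right) + 13611\right) \left(22049 + 16280\right) = \left(\left(\left(-3494\right) \left(- \frac{1}{14308}\right) + 19466 \left(- \frac{1}{6189}\right)\right) + 13611\right) 38329 = \left(\left(\frac{1747}{7154} - \frac{19466}{6189}\right) + 13611\right) 38329 = \left(- \frac{128447581}{44276106} + 13611\right) 38329 = \frac{602513631185}{44276106} \cdot 38329 = \frac{23093744969689865}{44276106}$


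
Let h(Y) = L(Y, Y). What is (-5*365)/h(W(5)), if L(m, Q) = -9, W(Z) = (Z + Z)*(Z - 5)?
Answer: 1825/9 ≈ 202.78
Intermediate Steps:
W(Z) = 2*Z*(-5 + Z) (W(Z) = (2*Z)*(-5 + Z) = 2*Z*(-5 + Z))
h(Y) = -9
(-5*365)/h(W(5)) = -5*365/(-9) = -1825*(-⅑) = 1825/9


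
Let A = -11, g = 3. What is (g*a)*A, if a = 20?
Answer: -660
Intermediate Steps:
(g*a)*A = (3*20)*(-11) = 60*(-11) = -660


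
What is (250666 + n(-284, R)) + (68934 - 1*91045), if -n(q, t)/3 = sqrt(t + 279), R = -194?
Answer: 228555 - 3*sqrt(85) ≈ 2.2853e+5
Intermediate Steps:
n(q, t) = -3*sqrt(279 + t) (n(q, t) = -3*sqrt(t + 279) = -3*sqrt(279 + t))
(250666 + n(-284, R)) + (68934 - 1*91045) = (250666 - 3*sqrt(279 - 194)) + (68934 - 1*91045) = (250666 - 3*sqrt(85)) + (68934 - 91045) = (250666 - 3*sqrt(85)) - 22111 = 228555 - 3*sqrt(85)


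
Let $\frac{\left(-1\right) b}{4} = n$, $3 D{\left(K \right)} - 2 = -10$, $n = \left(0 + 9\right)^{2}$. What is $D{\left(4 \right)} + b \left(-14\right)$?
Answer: $\frac{13600}{3} \approx 4533.3$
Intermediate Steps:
$n = 81$ ($n = 9^{2} = 81$)
$D{\left(K \right)} = - \frac{8}{3}$ ($D{\left(K \right)} = \frac{2}{3} + \frac{1}{3} \left(-10\right) = \frac{2}{3} - \frac{10}{3} = - \frac{8}{3}$)
$b = -324$ ($b = \left(-4\right) 81 = -324$)
$D{\left(4 \right)} + b \left(-14\right) = - \frac{8}{3} - -4536 = - \frac{8}{3} + 4536 = \frac{13600}{3}$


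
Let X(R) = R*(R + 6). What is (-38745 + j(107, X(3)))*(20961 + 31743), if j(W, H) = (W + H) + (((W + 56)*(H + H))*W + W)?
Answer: 47608050240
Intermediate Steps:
X(R) = R*(6 + R)
j(W, H) = H + 2*W + 2*H*W*(56 + W) (j(W, H) = (H + W) + (((56 + W)*(2*H))*W + W) = (H + W) + ((2*H*(56 + W))*W + W) = (H + W) + (2*H*W*(56 + W) + W) = (H + W) + (W + 2*H*W*(56 + W)) = H + 2*W + 2*H*W*(56 + W))
(-38745 + j(107, X(3)))*(20961 + 31743) = (-38745 + (3*(6 + 3) + 2*107 + 2*(3*(6 + 3))*107² + 112*(3*(6 + 3))*107))*(20961 + 31743) = (-38745 + (3*9 + 214 + 2*(3*9)*11449 + 112*(3*9)*107))*52704 = (-38745 + (27 + 214 + 2*27*11449 + 112*27*107))*52704 = (-38745 + (27 + 214 + 618246 + 323568))*52704 = (-38745 + 942055)*52704 = 903310*52704 = 47608050240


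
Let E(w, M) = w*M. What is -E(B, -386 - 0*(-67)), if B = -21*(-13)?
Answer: 105378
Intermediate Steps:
B = 273
E(w, M) = M*w
-E(B, -386 - 0*(-67)) = -(-386 - 0*(-67))*273 = -(-386 - 1*0)*273 = -(-386 + 0)*273 = -(-386)*273 = -1*(-105378) = 105378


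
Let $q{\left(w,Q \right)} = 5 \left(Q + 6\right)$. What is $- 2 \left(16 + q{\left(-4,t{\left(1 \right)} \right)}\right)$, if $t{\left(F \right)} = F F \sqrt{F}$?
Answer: $-102$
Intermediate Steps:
$t{\left(F \right)} = F^{\frac{5}{2}}$ ($t{\left(F \right)} = F^{2} \sqrt{F} = F^{\frac{5}{2}}$)
$q{\left(w,Q \right)} = 30 + 5 Q$ ($q{\left(w,Q \right)} = 5 \left(6 + Q\right) = 30 + 5 Q$)
$- 2 \left(16 + q{\left(-4,t{\left(1 \right)} \right)}\right) = - 2 \left(16 + \left(30 + 5 \cdot 1^{\frac{5}{2}}\right)\right) = - 2 \left(16 + \left(30 + 5 \cdot 1\right)\right) = - 2 \left(16 + \left(30 + 5\right)\right) = - 2 \left(16 + 35\right) = \left(-2\right) 51 = -102$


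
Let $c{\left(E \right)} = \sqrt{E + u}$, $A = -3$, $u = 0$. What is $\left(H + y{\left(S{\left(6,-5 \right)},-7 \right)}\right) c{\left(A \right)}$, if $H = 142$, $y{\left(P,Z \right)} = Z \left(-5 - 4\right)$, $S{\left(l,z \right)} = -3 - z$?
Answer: $205 i \sqrt{3} \approx 355.07 i$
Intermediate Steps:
$y{\left(P,Z \right)} = - 9 Z$ ($y{\left(P,Z \right)} = Z \left(-9\right) = - 9 Z$)
$c{\left(E \right)} = \sqrt{E}$ ($c{\left(E \right)} = \sqrt{E + 0} = \sqrt{E}$)
$\left(H + y{\left(S{\left(6,-5 \right)},-7 \right)}\right) c{\left(A \right)} = \left(142 - -63\right) \sqrt{-3} = \left(142 + 63\right) i \sqrt{3} = 205 i \sqrt{3}$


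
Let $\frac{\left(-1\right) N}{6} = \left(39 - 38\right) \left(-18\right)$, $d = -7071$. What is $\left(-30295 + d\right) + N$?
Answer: $-37258$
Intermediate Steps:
$N = 108$ ($N = - 6 \left(39 - 38\right) \left(-18\right) = - 6 \cdot 1 \left(-18\right) = \left(-6\right) \left(-18\right) = 108$)
$\left(-30295 + d\right) + N = \left(-30295 - 7071\right) + 108 = -37366 + 108 = -37258$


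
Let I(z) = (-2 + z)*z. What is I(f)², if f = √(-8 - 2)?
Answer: 60 + 40*I*√10 ≈ 60.0 + 126.49*I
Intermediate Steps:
f = I*√10 (f = √(-10) = I*√10 ≈ 3.1623*I)
I(z) = z*(-2 + z)
I(f)² = ((I*√10)*(-2 + I*√10))² = (I*√10*(-2 + I*√10))² = -10*(-2 + I*√10)²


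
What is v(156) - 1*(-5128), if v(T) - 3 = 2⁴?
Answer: 5147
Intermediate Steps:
v(T) = 19 (v(T) = 3 + 2⁴ = 3 + 16 = 19)
v(156) - 1*(-5128) = 19 - 1*(-5128) = 19 + 5128 = 5147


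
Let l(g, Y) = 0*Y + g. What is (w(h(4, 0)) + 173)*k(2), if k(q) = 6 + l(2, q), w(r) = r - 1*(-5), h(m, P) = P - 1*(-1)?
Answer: 1432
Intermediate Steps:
l(g, Y) = g (l(g, Y) = 0 + g = g)
h(m, P) = 1 + P (h(m, P) = P + 1 = 1 + P)
w(r) = 5 + r (w(r) = r + 5 = 5 + r)
k(q) = 8 (k(q) = 6 + 2 = 8)
(w(h(4, 0)) + 173)*k(2) = ((5 + (1 + 0)) + 173)*8 = ((5 + 1) + 173)*8 = (6 + 173)*8 = 179*8 = 1432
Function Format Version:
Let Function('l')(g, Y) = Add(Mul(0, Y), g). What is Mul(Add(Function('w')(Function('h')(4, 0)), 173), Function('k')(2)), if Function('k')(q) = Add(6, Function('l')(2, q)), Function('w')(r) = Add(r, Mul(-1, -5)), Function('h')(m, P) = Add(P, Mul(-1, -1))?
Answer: 1432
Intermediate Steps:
Function('l')(g, Y) = g (Function('l')(g, Y) = Add(0, g) = g)
Function('h')(m, P) = Add(1, P) (Function('h')(m, P) = Add(P, 1) = Add(1, P))
Function('w')(r) = Add(5, r) (Function('w')(r) = Add(r, 5) = Add(5, r))
Function('k')(q) = 8 (Function('k')(q) = Add(6, 2) = 8)
Mul(Add(Function('w')(Function('h')(4, 0)), 173), Function('k')(2)) = Mul(Add(Add(5, Add(1, 0)), 173), 8) = Mul(Add(Add(5, 1), 173), 8) = Mul(Add(6, 173), 8) = Mul(179, 8) = 1432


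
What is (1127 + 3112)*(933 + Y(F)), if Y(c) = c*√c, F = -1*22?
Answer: 3954987 - 93258*I*√22 ≈ 3.955e+6 - 4.3742e+5*I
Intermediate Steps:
F = -22
Y(c) = c^(3/2)
(1127 + 3112)*(933 + Y(F)) = (1127 + 3112)*(933 + (-22)^(3/2)) = 4239*(933 - 22*I*√22) = 3954987 - 93258*I*√22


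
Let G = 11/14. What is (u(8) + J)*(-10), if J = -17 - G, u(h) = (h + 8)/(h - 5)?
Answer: 2615/21 ≈ 124.52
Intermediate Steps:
G = 11/14 (G = 11*(1/14) = 11/14 ≈ 0.78571)
u(h) = (8 + h)/(-5 + h)
J = -249/14 (J = -17 - 1*11/14 = -17 - 11/14 = -249/14 ≈ -17.786)
(u(8) + J)*(-10) = ((8 + 8)/(-5 + 8) - 249/14)*(-10) = (16/3 - 249/14)*(-10) = -523/42*(-10) = 2615/21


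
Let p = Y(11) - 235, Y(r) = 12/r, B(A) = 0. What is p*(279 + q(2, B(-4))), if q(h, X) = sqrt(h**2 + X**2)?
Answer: -723013/11 ≈ -65729.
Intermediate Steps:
q(h, X) = sqrt(X**2 + h**2)
p = -2573/11 (p = 12/11 - 235 = -2573/11 ≈ -233.91)
p*(279 + q(2, B(-4))) = -2573*(279 + sqrt(0**2 + 2**2))/11 = -2573*(279 + sqrt(0 + 4))/11 = -2573*(279 + sqrt(4))/11 = -2573*(279 + 2)/11 = -2573/11*281 = -723013/11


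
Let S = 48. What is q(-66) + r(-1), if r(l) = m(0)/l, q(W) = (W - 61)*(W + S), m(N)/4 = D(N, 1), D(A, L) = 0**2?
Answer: 2286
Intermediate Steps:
D(A, L) = 0
m(N) = 0 (m(N) = 4*0 = 0)
q(W) = (-61 + W)*(48 + W) (q(W) = (W - 61)*(W + 48) = (-61 + W)*(48 + W))
r(l) = 0 (r(l) = 0/l = 0)
q(-66) + r(-1) = (-2928 + (-66)**2 - 13*(-66)) + 0 = (-2928 + 4356 + 858) + 0 = 2286 + 0 = 2286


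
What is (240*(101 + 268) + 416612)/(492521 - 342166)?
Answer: 505172/150355 ≈ 3.3599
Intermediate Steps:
(240*(101 + 268) + 416612)/(492521 - 342166) = (240*369 + 416612)/150355 = (88560 + 416612)*(1/150355) = 505172*(1/150355) = 505172/150355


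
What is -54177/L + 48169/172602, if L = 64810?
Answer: -1557306416/2796583905 ≈ -0.55686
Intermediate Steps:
-54177/L + 48169/172602 = -54177/64810 + 48169/172602 = -1557306416/2796583905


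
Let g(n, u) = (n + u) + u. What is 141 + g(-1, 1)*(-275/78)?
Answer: 10723/78 ≈ 137.47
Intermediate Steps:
g(n, u) = n + 2*u
141 + g(-1, 1)*(-275/78) = 141 + (-1 + 2*1)*(-275/78) = 141 + (-1 + 2)*(-275*1/78) = 141 + 1*(-275/78) = 141 - 275/78 = 10723/78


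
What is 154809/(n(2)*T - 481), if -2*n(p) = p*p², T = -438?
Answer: 154809/1271 ≈ 121.80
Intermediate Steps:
n(p) = -p³/2 (n(p) = -p*p²/2 = -p³/2)
154809/(n(2)*T - 481) = 154809/(-½*2³*(-438) - 481) = 154809/(-½*8*(-438) - 481) = 154809/(-4*(-438) - 481) = 154809/(1752 - 481) = 154809/1271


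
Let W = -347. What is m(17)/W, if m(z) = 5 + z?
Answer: -22/347 ≈ -0.063401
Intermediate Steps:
m(17)/W = (5 + 17)/(-347) = 22*(-1/347) = -22/347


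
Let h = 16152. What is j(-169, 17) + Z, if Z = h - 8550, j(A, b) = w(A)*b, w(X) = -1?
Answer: 7585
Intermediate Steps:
j(A, b) = -b
Z = 7602 (Z = 16152 - 8550 = 7602)
j(-169, 17) + Z = -1*17 + 7602 = -17 + 7602 = 7585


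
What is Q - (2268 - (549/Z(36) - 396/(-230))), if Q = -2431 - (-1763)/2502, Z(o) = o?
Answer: -2693914493/575460 ≈ -4681.3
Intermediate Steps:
Q = -6080599/2502 (Q = -2431 - (-1763)/2502 = -2431 - 1*(-1763/2502) = -2431 + 1763/2502 = -6080599/2502 ≈ -2430.3)
Q - (2268 - (549/Z(36) - 396/(-230))) = -6080599/2502 - (2268 - (549/36 - 396/(-230))) = -6080599/2502 - (2268 - (549*(1/36) - 396*(-1/230))) = -6080599/2502 - (2268 - (61/4 + 198/115)) = -6080599/2502 - (2268 - 1*7807/460) = -6080599/2502 - (2268 - 7807/460) = -6080599/2502 - 1*1035473/460 = -6080599/2502 - 1035473/460 = -2693914493/575460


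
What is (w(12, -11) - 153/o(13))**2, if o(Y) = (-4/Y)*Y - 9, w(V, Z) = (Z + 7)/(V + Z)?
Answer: 10201/169 ≈ 60.361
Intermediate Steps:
w(V, Z) = (7 + Z)/(V + Z)
o(Y) = -13 (o(Y) = -4 - 9 = -13)
(w(12, -11) - 153/o(13))**2 = ((7 - 11)/(12 - 11) - 153/(-13))**2 = (-4/1 - 153*(-1/13))**2 = (1*(-4) + 153/13)**2 = (-4 + 153/13)**2 = (101/13)**2 = 10201/169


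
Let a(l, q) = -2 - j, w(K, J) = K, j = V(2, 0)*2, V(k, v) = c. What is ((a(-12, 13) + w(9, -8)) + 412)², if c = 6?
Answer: 165649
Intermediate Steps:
V(k, v) = 6
j = 12 (j = 6*2 = 12)
a(l, q) = -14 (a(l, q) = -2 - 1*12 = -2 - 12 = -14)
((a(-12, 13) + w(9, -8)) + 412)² = ((-14 + 9) + 412)² = (-5 + 412)² = 407² = 165649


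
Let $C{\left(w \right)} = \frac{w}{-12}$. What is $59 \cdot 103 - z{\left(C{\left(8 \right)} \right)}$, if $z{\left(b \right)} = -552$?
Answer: $6629$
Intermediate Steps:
$C{\left(w \right)} = - \frac{w}{12}$ ($C{\left(w \right)} = w \left(- \frac{1}{12}\right) = - \frac{w}{12}$)
$59 \cdot 103 - z{\left(C{\left(8 \right)} \right)} = 59 \cdot 103 - -552 = 6077 + 552 = 6629$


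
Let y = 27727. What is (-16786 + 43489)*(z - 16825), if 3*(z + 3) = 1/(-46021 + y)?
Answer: -2740185599199/6098 ≈ -4.4936e+8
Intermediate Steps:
z = -164647/54882 (z = -3 + 1/(3*(-46021 + 27727)) = -3 + (⅓)/(-18294) = -3 + (⅓)*(-1/18294) = -3 - 1/54882 = -164647/54882 ≈ -3.0000)
(-16786 + 43489)*(z - 16825) = (-16786 + 43489)*(-164647/54882 - 16825) = 26703*(-923554297/54882) = -2740185599199/6098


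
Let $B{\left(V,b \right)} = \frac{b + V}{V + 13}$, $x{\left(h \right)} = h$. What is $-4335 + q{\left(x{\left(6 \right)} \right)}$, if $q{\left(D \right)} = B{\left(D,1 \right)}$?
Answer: $- \frac{82358}{19} \approx -4334.6$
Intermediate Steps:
$B{\left(V,b \right)} = \frac{V + b}{13 + V}$
$q{\left(D \right)} = \frac{1 + D}{13 + D}$ ($q{\left(D \right)} = \frac{D + 1}{13 + D} = \frac{1 + D}{13 + D}$)
$-4335 + q{\left(x{\left(6 \right)} \right)} = -4335 + \frac{1 + 6}{13 + 6} = -4335 + \frac{1}{19} \cdot 7 = -4335 + \frac{7}{19} = - \frac{82358}{19}$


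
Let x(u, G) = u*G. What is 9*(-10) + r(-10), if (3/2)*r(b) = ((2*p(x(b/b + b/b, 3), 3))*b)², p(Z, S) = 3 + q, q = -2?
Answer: 530/3 ≈ 176.67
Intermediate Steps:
x(u, G) = G*u
p(Z, S) = 1 (p(Z, S) = 3 - 2 = 1)
r(b) = 8*b²/3 (r(b) = 2*((2*1)*b)²/3 = 2*(2*b)²/3 = 2*(4*b²)/3 = 8*b²/3)
9*(-10) + r(-10) = 9*(-10) + (8/3)*(-10)² = -90 + (8/3)*100 = -90 + 800/3 = 530/3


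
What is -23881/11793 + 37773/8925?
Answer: 77439688/35084175 ≈ 2.2073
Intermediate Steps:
-23881/11793 + 37773/8925 = -23881*1/11793 + 37773*(1/8925) = -23881/11793 + 12591/2975 = 77439688/35084175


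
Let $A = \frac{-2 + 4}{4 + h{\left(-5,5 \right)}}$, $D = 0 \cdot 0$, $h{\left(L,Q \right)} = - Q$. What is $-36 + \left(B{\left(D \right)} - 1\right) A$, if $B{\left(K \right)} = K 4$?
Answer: $-34$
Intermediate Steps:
$D = 0$
$B{\left(K \right)} = 4 K$
$A = -2$ ($A = \frac{-2 + 4}{4 - 5} = \frac{2}{4 - 5} = \frac{2}{-1} = 2 \left(-1\right) = -2$)
$-36 + \left(B{\left(D \right)} - 1\right) A = -36 + \left(4 \cdot 0 - 1\right) \left(-2\right) = -36 + \left(0 - 1\right) \left(-2\right) = -36 - -2 = -36 + 2 = -34$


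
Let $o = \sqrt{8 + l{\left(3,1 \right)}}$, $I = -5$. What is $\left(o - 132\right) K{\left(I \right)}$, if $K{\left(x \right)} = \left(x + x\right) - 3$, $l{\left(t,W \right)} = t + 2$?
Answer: $1716 - 13 \sqrt{13} \approx 1669.1$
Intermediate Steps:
$l{\left(t,W \right)} = 2 + t$
$K{\left(x \right)} = -3 + 2 x$ ($K{\left(x \right)} = 2 x - 3 = -3 + 2 x$)
$o = \sqrt{13}$ ($o = \sqrt{8 + \left(2 + 3\right)} = \sqrt{8 + 5} = \sqrt{13} \approx 3.6056$)
$\left(o - 132\right) K{\left(I \right)} = \left(\sqrt{13} - 132\right) \left(-3 + 2 \left(-5\right)\right) = \left(-132 + \sqrt{13}\right) \left(-3 - 10\right) = \left(-132 + \sqrt{13}\right) \left(-13\right) = 1716 - 13 \sqrt{13}$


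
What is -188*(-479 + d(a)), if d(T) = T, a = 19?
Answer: 86480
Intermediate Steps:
-188*(-479 + d(a)) = -188*(-479 + 19) = -188*(-460) = 86480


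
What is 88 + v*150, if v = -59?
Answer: -8762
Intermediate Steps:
88 + v*150 = 88 - 59*150 = 88 - 8850 = -8762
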